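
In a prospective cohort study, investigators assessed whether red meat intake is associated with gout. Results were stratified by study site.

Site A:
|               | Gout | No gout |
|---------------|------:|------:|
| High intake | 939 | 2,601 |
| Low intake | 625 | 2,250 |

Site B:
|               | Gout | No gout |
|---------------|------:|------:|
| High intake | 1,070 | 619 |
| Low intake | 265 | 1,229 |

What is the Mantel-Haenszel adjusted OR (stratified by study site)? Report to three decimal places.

OR_MH = Σ(aᵢdᵢ/nᵢ) / Σ(bᵢcᵢ/nᵢ), where nᵢ is the stratum total.
Stratum 1 (Site A): n = 6415; a·d/n = 939·2250/6415 = 329.3453; b·c/n = 2601·625/6415 = 253.4100
Stratum 2 (Site B): n = 3183; a·d/n = 1070·1229/3183 = 413.1417; b·c/n = 619·265/3183 = 51.5347
OR_MH = (329.3453 + 413.1417) / (253.4100 + 51.5347) = 742.4870 / 304.9447 = 2.43483

2.435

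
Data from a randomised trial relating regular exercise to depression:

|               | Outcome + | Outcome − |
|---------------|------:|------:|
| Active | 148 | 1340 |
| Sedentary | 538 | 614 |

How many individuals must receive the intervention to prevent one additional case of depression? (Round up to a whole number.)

3

Risk in treated group = 148/1488 = 0.09946; risk in control = 538/1152 = 0.46701.
Absolute risk reduction = 0.46701 − 0.09946 = 0.36755
NNT = 1 / ARR = 1 / 0.36755 = 2.721 → round up → 3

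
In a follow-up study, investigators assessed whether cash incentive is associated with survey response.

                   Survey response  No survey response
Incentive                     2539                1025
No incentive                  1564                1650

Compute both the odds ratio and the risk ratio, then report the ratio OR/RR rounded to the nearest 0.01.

Cells: a = 2539, b = 1025, c = 1564, d = 1650.
OR = (2539·1650)/(1025·1564) = 4189350/1603100 = 2.61328
Risk in exposed = 2539/3564 = 0.71240; risk in unexposed = 1564/3214 = 0.48662; RR = 1.46398
OR/RR = 2.61328 / 1.46398 = 1.78506
The outcome is not rare, so the OR lies further from 1 than the RR.

1.79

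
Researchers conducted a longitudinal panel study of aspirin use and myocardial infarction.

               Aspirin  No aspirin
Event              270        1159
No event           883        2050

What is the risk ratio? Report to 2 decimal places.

Reading the table with exposure as columns: a = 270 (Aspirin, case), b = 883 (Aspirin, non-case), c = 1159 (No aspirin, case), d = 2050.
Risk in exposed = 270/1153 = 0.23417; risk in unexposed = 1159/3209 = 0.36117.
RR = 0.23417 / 0.36117 = 0.64837
The risk is 35% lower among the exposed than among the unexposed.

0.65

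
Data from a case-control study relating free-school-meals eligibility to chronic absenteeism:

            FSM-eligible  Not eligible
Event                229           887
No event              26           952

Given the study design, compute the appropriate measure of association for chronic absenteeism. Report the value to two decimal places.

Reading the table with exposure as columns: a = 229 (FSM-eligible, case), b = 26 (FSM-eligible, non-case), c = 887 (Not eligible, case), d = 952.
This is a case-control study: participants were sampled on outcome status, so risks in the source population cannot be estimated directly — relative risk is not valid here. The odds ratio is the appropriate measure.
OR = (a·d)/(b·c) = (229 × 952) / (26 × 887) = 218008 / 23062 = 9.45313

9.45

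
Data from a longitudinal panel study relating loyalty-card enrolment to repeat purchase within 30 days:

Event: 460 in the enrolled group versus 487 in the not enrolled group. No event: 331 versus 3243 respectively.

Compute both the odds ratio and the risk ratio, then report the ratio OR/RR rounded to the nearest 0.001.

From the description: a = 460, b = 331, c = 487, d = 3243.
OR = (460·3243)/(331·487) = 1491780/161197 = 9.25439
Risk in exposed = 460/791 = 0.58154; risk in unexposed = 487/3730 = 0.13056; RR = 4.45411
OR/RR = 9.25439 / 4.45411 = 2.07772
The outcome is not rare, so the OR lies further from 1 than the RR.

2.078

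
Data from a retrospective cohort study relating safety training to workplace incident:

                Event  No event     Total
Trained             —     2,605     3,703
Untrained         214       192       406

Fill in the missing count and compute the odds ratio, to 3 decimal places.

The missing cell is in the exposed row: 3703 − 2605 = 1098.
So a = 1098, b = 2605, c = 214, d = 192.
OR = (a·d)/(b·c) = (1098 × 192) / (2605 × 214) = 210816 / 557470 = 0.37817

0.378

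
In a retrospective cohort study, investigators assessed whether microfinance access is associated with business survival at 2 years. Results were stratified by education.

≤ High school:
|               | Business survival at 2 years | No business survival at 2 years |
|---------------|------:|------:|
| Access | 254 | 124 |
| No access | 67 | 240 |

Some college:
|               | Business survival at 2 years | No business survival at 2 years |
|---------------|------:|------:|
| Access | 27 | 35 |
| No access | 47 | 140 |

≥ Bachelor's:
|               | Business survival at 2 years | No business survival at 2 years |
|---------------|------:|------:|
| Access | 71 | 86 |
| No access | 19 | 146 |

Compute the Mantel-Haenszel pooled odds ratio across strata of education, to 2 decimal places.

5.73

OR_MH = Σ(aᵢdᵢ/nᵢ) / Σ(bᵢcᵢ/nᵢ), where nᵢ is the stratum total.
Stratum 1 (≤ High school): n = 685; a·d/n = 254·240/685 = 88.9927; b·c/n = 124·67/685 = 12.1285
Stratum 2 (Some college): n = 249; a·d/n = 27·140/249 = 15.1807; b·c/n = 35·47/249 = 6.6064
Stratum 3 (≥ Bachelor's): n = 322; a·d/n = 71·146/322 = 32.1925; b·c/n = 86·19/322 = 5.0745
OR_MH = (88.9927 + 15.1807 + 32.1925) / (12.1285 + 6.6064 + 5.0745) = 136.3660 / 23.8094 = 5.72739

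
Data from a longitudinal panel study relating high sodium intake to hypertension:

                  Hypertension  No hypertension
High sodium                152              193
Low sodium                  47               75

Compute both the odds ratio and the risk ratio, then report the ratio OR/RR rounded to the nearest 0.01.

1.10

Cells: a = 152, b = 193, c = 47, d = 75.
OR = (152·75)/(193·47) = 11400/9071 = 1.25675
Risk in exposed = 152/345 = 0.44058; risk in unexposed = 47/122 = 0.38525; RR = 1.14363
OR/RR = 1.25675 / 1.14363 = 1.09891
The outcome is not rare, so the OR lies further from 1 than the RR.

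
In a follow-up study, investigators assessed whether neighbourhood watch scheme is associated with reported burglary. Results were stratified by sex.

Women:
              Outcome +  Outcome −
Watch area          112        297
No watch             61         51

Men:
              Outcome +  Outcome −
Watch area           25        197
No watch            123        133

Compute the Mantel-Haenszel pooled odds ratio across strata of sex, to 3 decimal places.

OR_MH = Σ(aᵢdᵢ/nᵢ) / Σ(bᵢcᵢ/nᵢ), where nᵢ is the stratum total.
Stratum 1 (Women): n = 521; a·d/n = 112·51/521 = 10.9635; b·c/n = 297·61/521 = 34.7735
Stratum 2 (Men): n = 478; a·d/n = 25·133/478 = 6.9561; b·c/n = 197·123/478 = 50.6925
OR_MH = (10.9635 + 6.9561) / (34.7735 + 50.6925) = 17.9196 / 85.4660 = 0.20967

0.210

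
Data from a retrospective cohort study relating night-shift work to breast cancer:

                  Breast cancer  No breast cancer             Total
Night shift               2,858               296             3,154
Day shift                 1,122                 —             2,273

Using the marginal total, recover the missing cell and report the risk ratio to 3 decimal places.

The missing cell is in the unexposed row: 2273 − 1122 = 1151.
So a = 2858, b = 296, c = 1122, d = 1151.
RR = [a/(a+b)] / [c/(c+d)] = (2858/3154) / (1122/2273) = 0.90615/0.49362 = 1.83572

1.836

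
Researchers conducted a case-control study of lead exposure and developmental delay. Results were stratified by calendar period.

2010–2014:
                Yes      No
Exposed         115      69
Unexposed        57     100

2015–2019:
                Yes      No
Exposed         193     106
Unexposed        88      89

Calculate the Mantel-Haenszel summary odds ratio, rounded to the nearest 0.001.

2.243

OR_MH = Σ(aᵢdᵢ/nᵢ) / Σ(bᵢcᵢ/nᵢ), where nᵢ is the stratum total.
Stratum 1 (2010–2014): n = 341; a·d/n = 115·100/341 = 33.7243; b·c/n = 69·57/341 = 11.5337
Stratum 2 (2015–2019): n = 476; a·d/n = 193·89/476 = 36.0861; b·c/n = 106·88/476 = 19.5966
OR_MH = (33.7243 + 36.0861) / (11.5337 + 19.5966) = 69.8105 / 31.1304 = 2.24252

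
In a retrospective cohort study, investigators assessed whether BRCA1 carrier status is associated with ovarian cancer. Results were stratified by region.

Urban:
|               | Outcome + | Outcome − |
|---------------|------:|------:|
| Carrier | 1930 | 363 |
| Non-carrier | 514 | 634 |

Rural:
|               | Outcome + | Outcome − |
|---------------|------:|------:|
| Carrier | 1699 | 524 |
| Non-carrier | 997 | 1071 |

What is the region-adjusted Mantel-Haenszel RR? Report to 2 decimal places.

RR_MH = Σ(aᵢ·n₀ᵢ/nᵢ) / Σ(cᵢ·n₁ᵢ/nᵢ), with n₁ᵢ = aᵢ+bᵢ (exposed), n₀ᵢ = cᵢ+dᵢ (unexposed), nᵢ = n₁ᵢ+n₀ᵢ.
Stratum 1 (Urban): n₁ = 2293, n₀ = 1148, n = 3441; a·n₀/n = 1930·1148/3441 = 643.8942; c·n₁/n = 514·2293/3441 = 342.5173
Stratum 2 (Rural): n₁ = 2223, n₀ = 2068, n = 4291; a·n₀/n = 1699·2068/4291 = 818.8143; c·n₁/n = 997·2223/4291 = 516.5069
RR_MH = (643.8942 + 818.8143) / (342.5173 + 516.5069) = 1462.7085 / 859.0242 = 1.70276

1.70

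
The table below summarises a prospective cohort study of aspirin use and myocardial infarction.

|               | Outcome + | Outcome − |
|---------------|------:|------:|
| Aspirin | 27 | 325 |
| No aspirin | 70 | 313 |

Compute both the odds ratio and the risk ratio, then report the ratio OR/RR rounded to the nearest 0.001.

Cells: a = 27, b = 325, c = 70, d = 313.
OR = (27·313)/(325·70) = 8451/22750 = 0.37147
Risk in exposed = 27/352 = 0.07670; risk in unexposed = 70/383 = 0.18277; RR = 0.41968
OR/RR = 0.37147 / 0.41968 = 0.88513
The outcome is not rare, so the OR lies further from 1 than the RR.

0.885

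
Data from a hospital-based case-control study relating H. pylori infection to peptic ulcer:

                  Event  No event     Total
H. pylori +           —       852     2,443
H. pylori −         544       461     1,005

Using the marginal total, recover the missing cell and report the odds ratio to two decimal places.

1.58

The missing cell is in the exposed row: 2443 − 852 = 1591.
So a = 1591, b = 852, c = 544, d = 461.
OR = (a·d)/(b·c) = (1591 × 461) / (852 × 544) = 733451 / 463488 = 1.58246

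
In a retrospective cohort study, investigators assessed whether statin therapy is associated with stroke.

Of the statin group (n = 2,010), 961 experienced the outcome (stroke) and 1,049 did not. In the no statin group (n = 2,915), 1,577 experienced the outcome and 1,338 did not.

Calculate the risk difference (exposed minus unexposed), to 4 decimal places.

From the description: a = 961, b = 1049, c = 1577, d = 1338.
Risk in exposed = 961/2010 = 0.478109; risk in unexposed = 1577/2915 = 0.540995.
Risk difference = 0.478109 − 0.540995 = -0.062885

-0.0629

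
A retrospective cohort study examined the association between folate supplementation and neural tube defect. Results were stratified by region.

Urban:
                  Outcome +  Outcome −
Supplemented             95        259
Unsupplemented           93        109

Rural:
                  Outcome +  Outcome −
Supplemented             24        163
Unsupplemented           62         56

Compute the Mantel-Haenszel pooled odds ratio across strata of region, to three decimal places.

OR_MH = Σ(aᵢdᵢ/nᵢ) / Σ(bᵢcᵢ/nᵢ), where nᵢ is the stratum total.
Stratum 1 (Urban): n = 556; a·d/n = 95·109/556 = 18.6241; b·c/n = 259·93/556 = 43.3219
Stratum 2 (Rural): n = 305; a·d/n = 24·56/305 = 4.4066; b·c/n = 163·62/305 = 33.1344
OR_MH = (18.6241 + 4.4066) / (43.3219 + 33.1344) = 23.0307 / 76.4564 = 0.30123

0.301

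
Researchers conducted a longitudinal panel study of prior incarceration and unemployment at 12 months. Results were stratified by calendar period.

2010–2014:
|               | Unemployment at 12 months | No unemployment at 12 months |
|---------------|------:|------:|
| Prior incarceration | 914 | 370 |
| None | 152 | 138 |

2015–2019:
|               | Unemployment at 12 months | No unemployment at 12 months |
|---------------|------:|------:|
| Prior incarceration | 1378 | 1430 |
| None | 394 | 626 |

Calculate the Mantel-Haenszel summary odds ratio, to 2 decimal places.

1.67

OR_MH = Σ(aᵢdᵢ/nᵢ) / Σ(bᵢcᵢ/nᵢ), where nᵢ is the stratum total.
Stratum 1 (2010–2014): n = 1574; a·d/n = 914·138/1574 = 80.1347; b·c/n = 370·152/1574 = 35.7306
Stratum 2 (2015–2019): n = 3828; a·d/n = 1378·626/3828 = 225.3469; b·c/n = 1430·394/3828 = 147.1839
OR_MH = (80.1347 + 225.3469) / (35.7306 + 147.1839) = 305.4816 / 182.9145 = 1.67008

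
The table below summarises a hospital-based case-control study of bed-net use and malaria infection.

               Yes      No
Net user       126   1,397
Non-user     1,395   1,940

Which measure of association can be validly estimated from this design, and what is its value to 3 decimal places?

0.125

Cells: a = 126, b = 1397, c = 1395, d = 1940.
This is a hospital-based case-control study: participants were sampled on outcome status, so risks in the source population cannot be estimated directly — relative risk is not valid here. The odds ratio is the appropriate measure.
OR = (a·d)/(b·c) = (126 × 1940) / (1397 × 1395) = 244440 / 1948815 = 0.12543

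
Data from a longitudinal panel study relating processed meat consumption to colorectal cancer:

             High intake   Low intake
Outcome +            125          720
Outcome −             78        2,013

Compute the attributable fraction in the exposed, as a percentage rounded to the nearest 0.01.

57.22

Reading the table with exposure as columns: a = 125 (High intake, case), b = 78 (High intake, non-case), c = 720 (Low intake, case), d = 2013.
Risk in exposed = 125/203 = 0.61576; risk in unexposed = 720/2733 = 0.26345.
RR = 0.61576/0.26345 = 2.33734
AR% = (RR − 1)/RR × 100 = (2.33734 − 1)/2.33734 × 100 = 57.2162%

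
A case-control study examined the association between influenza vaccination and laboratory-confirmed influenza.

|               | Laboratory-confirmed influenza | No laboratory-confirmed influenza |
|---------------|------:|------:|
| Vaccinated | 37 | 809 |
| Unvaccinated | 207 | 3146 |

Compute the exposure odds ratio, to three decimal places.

0.695

Cells: a = 37, b = 809, c = 207, d = 3146.
OR = (a·d)/(b·c) = (37 × 3146) / (809 × 207) = 116402 / 167463 = 0.69509
Exposure is associated with lower odds of laboratory-confirmed influenza (OR = 0.70 < 1).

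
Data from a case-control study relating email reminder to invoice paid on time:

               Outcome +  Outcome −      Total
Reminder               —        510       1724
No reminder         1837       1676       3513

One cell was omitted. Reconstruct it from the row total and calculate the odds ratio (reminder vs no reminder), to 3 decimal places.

2.172

The missing cell is in the exposed row: 1724 − 510 = 1214.
So a = 1214, b = 510, c = 1837, d = 1676.
OR = (a·d)/(b·c) = (1214 × 1676) / (510 × 1837) = 2034664 / 936870 = 2.17177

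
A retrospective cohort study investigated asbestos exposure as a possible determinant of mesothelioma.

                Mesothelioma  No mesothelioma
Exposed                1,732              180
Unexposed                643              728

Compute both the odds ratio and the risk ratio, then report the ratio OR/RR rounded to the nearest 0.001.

5.640

Cells: a = 1732, b = 180, c = 643, d = 728.
OR = (1732·728)/(180·643) = 1260896/115740 = 10.89421
Risk in exposed = 1732/1912 = 0.90586; risk in unexposed = 643/1371 = 0.46900; RR = 1.93146
OR/RR = 10.89421 / 1.93146 = 5.64039
The outcome is not rare, so the OR lies further from 1 than the RR.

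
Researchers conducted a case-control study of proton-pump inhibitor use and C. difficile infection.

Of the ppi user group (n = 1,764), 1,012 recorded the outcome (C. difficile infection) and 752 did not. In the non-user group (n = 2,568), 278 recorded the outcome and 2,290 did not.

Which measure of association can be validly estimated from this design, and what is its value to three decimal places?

From the description: a = 1012, b = 752, c = 278, d = 2290.
This is a case-control study: participants were sampled on outcome status, so risks in the source population cannot be estimated directly — relative risk is not valid here. The odds ratio is the appropriate measure.
OR = (a·d)/(b·c) = (1012 × 2290) / (752 × 278) = 2317480 / 209056 = 11.08545

11.085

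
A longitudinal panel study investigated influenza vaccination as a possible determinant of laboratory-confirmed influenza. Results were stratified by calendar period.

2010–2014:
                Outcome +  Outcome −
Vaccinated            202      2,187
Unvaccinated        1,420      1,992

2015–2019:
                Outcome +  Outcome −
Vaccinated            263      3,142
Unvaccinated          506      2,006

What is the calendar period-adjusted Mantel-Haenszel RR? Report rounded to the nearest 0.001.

0.263

RR_MH = Σ(aᵢ·n₀ᵢ/nᵢ) / Σ(cᵢ·n₁ᵢ/nᵢ), with n₁ᵢ = aᵢ+bᵢ (exposed), n₀ᵢ = cᵢ+dᵢ (unexposed), nᵢ = n₁ᵢ+n₀ᵢ.
Stratum 1 (2010–2014): n₁ = 2389, n₀ = 3412, n = 5801; a·n₀/n = 202·3412/5801 = 118.8112; c·n₁/n = 1420·2389/5801 = 584.7923
Stratum 2 (2015–2019): n₁ = 3405, n₀ = 2512, n = 5917; a·n₀/n = 263·2512/5917 = 111.6539; c·n₁/n = 506·3405/5917 = 291.1830
RR_MH = (118.8112 + 111.6539) / (584.7923 + 291.1830) = 230.4651 / 875.9753 = 0.26310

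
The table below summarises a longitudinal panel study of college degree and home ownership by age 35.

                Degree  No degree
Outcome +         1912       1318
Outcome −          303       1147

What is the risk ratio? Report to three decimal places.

Reading the table with exposure as columns: a = 1912 (Degree, case), b = 303 (Degree, non-case), c = 1318 (No degree, case), d = 1147.
Risk in exposed = 1912/2215 = 0.86321; risk in unexposed = 1318/2465 = 0.53469.
RR = 0.86321 / 0.53469 = 1.61442
The risk among the exposed is 1.61 times that among the unexposed.

1.614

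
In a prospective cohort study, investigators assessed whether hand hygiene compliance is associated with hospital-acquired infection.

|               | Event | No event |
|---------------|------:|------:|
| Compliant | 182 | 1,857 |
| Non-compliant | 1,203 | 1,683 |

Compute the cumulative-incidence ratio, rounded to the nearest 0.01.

Cells: a = 182, b = 1857, c = 1203, d = 1683.
Risk in exposed = 182/2039 = 0.08926; risk in unexposed = 1203/2886 = 0.41684.
RR = 0.08926 / 0.41684 = 0.21413
The risk is 79% lower among the exposed than among the unexposed.

0.21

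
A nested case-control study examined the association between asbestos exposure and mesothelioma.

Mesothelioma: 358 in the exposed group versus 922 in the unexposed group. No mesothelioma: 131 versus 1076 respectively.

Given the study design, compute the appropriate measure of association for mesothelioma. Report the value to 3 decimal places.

3.189

From the description: a = 358, b = 131, c = 922, d = 1076.
This is a nested case-control study: participants were sampled on outcome status, so risks in the source population cannot be estimated directly — relative risk is not valid here. The odds ratio is the appropriate measure.
OR = (a·d)/(b·c) = (358 × 1076) / (131 × 922) = 385208 / 120782 = 3.18928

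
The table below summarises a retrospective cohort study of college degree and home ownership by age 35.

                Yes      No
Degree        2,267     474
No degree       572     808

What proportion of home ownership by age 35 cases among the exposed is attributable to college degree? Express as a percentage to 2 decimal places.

Cells: a = 2267, b = 474, c = 572, d = 808.
Risk in exposed = 2267/2741 = 0.82707; risk in unexposed = 572/1380 = 0.41449.
RR = 0.82707/0.41449 = 1.99538
AR% = (RR − 1)/RR × 100 = (1.99538 − 1)/1.99538 × 100 = 49.8842%

49.88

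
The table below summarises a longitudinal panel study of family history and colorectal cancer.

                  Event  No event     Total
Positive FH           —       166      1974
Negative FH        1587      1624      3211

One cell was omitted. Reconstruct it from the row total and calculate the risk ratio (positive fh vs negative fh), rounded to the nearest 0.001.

The missing cell is in the exposed row: 1974 − 166 = 1808.
So a = 1808, b = 166, c = 1587, d = 1624.
RR = [a/(a+b)] / [c/(c+d)] = (1808/1974) / (1587/3211) = 0.91591/0.49424 = 1.85317

1.853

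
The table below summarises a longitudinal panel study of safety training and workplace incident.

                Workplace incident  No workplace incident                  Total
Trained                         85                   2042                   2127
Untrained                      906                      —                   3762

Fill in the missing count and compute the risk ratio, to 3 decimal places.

The missing cell is in the unexposed row: 3762 − 906 = 2856.
So a = 85, b = 2042, c = 906, d = 2856.
RR = [a/(a+b)] / [c/(c+d)] = (85/2127) / (906/3762) = 0.03996/0.24083 = 0.16594

0.166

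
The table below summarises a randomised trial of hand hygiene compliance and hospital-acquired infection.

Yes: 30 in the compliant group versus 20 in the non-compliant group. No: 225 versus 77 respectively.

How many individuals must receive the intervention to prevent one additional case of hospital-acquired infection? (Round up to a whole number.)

12

Risk in treated group = 30/255 = 0.11765; risk in control = 20/97 = 0.20619.
Absolute risk reduction = 0.20619 − 0.11765 = 0.08854
NNT = 1 / ARR = 1 / 0.08854 = 11.295 → round up → 12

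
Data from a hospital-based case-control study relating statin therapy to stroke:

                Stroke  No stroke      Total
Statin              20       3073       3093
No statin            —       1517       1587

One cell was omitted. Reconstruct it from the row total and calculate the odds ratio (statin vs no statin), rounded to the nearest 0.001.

0.141

The missing cell is in the unexposed row: 1587 − 1517 = 70.
So a = 20, b = 3073, c = 70, d = 1517.
OR = (a·d)/(b·c) = (20 × 1517) / (3073 × 70) = 30340 / 215110 = 0.14104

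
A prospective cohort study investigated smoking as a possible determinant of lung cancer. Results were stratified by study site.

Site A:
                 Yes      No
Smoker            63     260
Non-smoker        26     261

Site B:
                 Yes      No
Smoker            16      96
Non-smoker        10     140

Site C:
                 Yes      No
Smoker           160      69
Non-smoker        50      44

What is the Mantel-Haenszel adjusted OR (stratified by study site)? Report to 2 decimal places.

OR_MH = Σ(aᵢdᵢ/nᵢ) / Σ(bᵢcᵢ/nᵢ), where nᵢ is the stratum total.
Stratum 1 (Site A): n = 610; a·d/n = 63·261/610 = 26.9557; b·c/n = 260·26/610 = 11.0820
Stratum 2 (Site B): n = 262; a·d/n = 16·140/262 = 8.5496; b·c/n = 96·10/262 = 3.6641
Stratum 3 (Site C): n = 323; a·d/n = 160·44/323 = 21.7957; b·c/n = 69·50/323 = 10.6811
OR_MH = (26.9557 + 8.5496 + 21.7957) / (11.0820 + 3.6641 + 10.6811) = 57.3010 / 25.4272 = 2.25353

2.25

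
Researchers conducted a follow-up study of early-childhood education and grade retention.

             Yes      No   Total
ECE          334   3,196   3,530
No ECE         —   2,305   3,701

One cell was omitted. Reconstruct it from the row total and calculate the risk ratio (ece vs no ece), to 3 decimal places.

The missing cell is in the unexposed row: 3701 − 2305 = 1396.
So a = 334, b = 3196, c = 1396, d = 2305.
RR = [a/(a+b)] / [c/(c+d)] = (334/3530) / (1396/3701) = 0.09462/0.37720 = 0.25084

0.251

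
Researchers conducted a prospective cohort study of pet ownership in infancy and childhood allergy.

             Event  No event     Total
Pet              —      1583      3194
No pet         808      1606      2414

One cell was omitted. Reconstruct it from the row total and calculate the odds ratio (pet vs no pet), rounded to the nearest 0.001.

2.023

The missing cell is in the exposed row: 3194 − 1583 = 1611.
So a = 1611, b = 1583, c = 808, d = 1606.
OR = (a·d)/(b·c) = (1611 × 1606) / (1583 × 808) = 2587266 / 1279064 = 2.02278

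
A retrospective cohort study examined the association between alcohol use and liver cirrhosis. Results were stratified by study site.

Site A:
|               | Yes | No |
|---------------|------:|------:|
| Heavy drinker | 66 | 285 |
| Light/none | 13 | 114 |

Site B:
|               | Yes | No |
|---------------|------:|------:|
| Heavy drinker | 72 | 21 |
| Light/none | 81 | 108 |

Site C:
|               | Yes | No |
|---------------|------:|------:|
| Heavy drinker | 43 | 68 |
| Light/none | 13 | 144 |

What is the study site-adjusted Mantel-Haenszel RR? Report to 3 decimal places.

RR_MH = Σ(aᵢ·n₀ᵢ/nᵢ) / Σ(cᵢ·n₁ᵢ/nᵢ), with n₁ᵢ = aᵢ+bᵢ (exposed), n₀ᵢ = cᵢ+dᵢ (unexposed), nᵢ = n₁ᵢ+n₀ᵢ.
Stratum 1 (Site A): n₁ = 351, n₀ = 127, n = 478; a·n₀/n = 66·127/478 = 17.5356; c·n₁/n = 13·351/478 = 9.5460
Stratum 2 (Site B): n₁ = 93, n₀ = 189, n = 282; a·n₀/n = 72·189/282 = 48.2553; c·n₁/n = 81·93/282 = 26.7128
Stratum 3 (Site C): n₁ = 111, n₀ = 157, n = 268; a·n₀/n = 43·157/268 = 25.1903; c·n₁/n = 13·111/268 = 5.3843
RR_MH = (17.5356 + 48.2553 + 25.1903) / (9.5460 + 26.7128 + 5.3843) = 90.9812 / 41.6431 = 2.18478

2.185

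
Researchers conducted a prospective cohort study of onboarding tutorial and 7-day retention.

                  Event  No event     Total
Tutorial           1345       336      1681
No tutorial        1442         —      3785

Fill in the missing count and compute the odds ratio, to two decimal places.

6.50

The missing cell is in the unexposed row: 3785 − 1442 = 2343.
So a = 1345, b = 336, c = 1442, d = 2343.
OR = (a·d)/(b·c) = (1345 × 2343) / (336 × 1442) = 3151335 / 484512 = 6.50414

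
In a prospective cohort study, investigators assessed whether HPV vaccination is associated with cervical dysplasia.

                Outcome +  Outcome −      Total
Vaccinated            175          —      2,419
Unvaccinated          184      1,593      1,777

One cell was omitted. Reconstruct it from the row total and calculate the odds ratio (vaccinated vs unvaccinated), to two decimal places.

0.68

The missing cell is in the exposed row: 2419 − 175 = 2244.
So a = 175, b = 2244, c = 184, d = 1593.
OR = (a·d)/(b·c) = (175 × 1593) / (2244 × 184) = 278775 / 412896 = 0.67517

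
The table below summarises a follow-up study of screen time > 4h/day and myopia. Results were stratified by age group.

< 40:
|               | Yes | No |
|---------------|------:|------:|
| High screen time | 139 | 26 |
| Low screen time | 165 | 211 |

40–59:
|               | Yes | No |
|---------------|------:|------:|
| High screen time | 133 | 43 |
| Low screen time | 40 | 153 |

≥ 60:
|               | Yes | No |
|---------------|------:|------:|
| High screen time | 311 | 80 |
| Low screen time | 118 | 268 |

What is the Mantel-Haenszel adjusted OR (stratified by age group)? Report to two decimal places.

8.76

OR_MH = Σ(aᵢdᵢ/nᵢ) / Σ(bᵢcᵢ/nᵢ), where nᵢ is the stratum total.
Stratum 1 (< 40): n = 541; a·d/n = 139·211/541 = 54.2126; b·c/n = 26·165/541 = 7.9298
Stratum 2 (40–59): n = 369; a·d/n = 133·153/369 = 55.1463; b·c/n = 43·40/369 = 4.6612
Stratum 3 (≥ 60): n = 777; a·d/n = 311·268/777 = 107.2690; b·c/n = 80·118/777 = 12.1493
OR_MH = (54.2126 + 55.1463 + 107.2690) / (7.9298 + 4.6612 + 12.1493) = 216.6279 / 24.7403 = 8.75607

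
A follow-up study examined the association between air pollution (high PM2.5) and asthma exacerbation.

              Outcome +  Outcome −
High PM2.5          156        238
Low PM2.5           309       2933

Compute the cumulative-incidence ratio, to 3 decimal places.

4.154

Cells: a = 156, b = 238, c = 309, d = 2933.
Risk in exposed = 156/394 = 0.39594; risk in unexposed = 309/3242 = 0.09531.
RR = 0.39594 / 0.09531 = 4.15416
The risk among the exposed is 4.15 times that among the unexposed.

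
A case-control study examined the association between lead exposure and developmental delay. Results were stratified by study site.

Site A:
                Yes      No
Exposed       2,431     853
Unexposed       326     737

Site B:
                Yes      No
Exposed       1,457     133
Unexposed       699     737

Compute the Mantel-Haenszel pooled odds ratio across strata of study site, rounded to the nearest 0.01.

OR_MH = Σ(aᵢdᵢ/nᵢ) / Σ(bᵢcᵢ/nᵢ), where nᵢ is the stratum total.
Stratum 1 (Site A): n = 4347; a·d/n = 2431·737/4347 = 412.1571; b·c/n = 853·326/4347 = 63.9701
Stratum 2 (Site B): n = 3026; a·d/n = 1457·737/3026 = 354.8609; b·c/n = 133·699/3026 = 30.7227
OR_MH = (412.1571 + 354.8609) / (63.9701 + 30.7227) = 767.0180 / 94.6928 = 8.10006

8.10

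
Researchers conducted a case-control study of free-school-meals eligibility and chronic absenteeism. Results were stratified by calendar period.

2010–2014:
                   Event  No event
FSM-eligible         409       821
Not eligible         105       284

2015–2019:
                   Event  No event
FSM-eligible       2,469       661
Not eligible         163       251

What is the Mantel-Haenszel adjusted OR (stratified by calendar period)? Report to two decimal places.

2.95

OR_MH = Σ(aᵢdᵢ/nᵢ) / Σ(bᵢcᵢ/nᵢ), where nᵢ is the stratum total.
Stratum 1 (2010–2014): n = 1619; a·d/n = 409·284/1619 = 71.7455; b·c/n = 821·105/1619 = 53.2458
Stratum 2 (2015–2019): n = 3544; a·d/n = 2469·251/3544 = 174.8643; b·c/n = 661·163/3544 = 30.4015
OR_MH = (71.7455 + 174.8643) / (53.2458 + 30.4015) = 246.6098 / 83.6474 = 2.94821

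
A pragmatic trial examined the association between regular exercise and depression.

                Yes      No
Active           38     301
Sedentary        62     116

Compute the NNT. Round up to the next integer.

5

Risk in treated group = 38/339 = 0.11209; risk in control = 62/178 = 0.34831.
Absolute risk reduction = 0.34831 − 0.11209 = 0.23622
NNT = 1 / ARR = 1 / 0.23622 = 4.233 → round up → 5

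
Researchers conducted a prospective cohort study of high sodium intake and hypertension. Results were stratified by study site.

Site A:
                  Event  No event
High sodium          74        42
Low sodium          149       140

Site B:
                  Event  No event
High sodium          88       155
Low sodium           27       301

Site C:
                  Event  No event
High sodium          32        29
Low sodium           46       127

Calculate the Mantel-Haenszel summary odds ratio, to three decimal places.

3.137

OR_MH = Σ(aᵢdᵢ/nᵢ) / Σ(bᵢcᵢ/nᵢ), where nᵢ is the stratum total.
Stratum 1 (Site A): n = 405; a·d/n = 74·140/405 = 25.5802; b·c/n = 42·149/405 = 15.4519
Stratum 2 (Site B): n = 571; a·d/n = 88·301/571 = 46.3888; b·c/n = 155·27/571 = 7.3292
Stratum 3 (Site C): n = 234; a·d/n = 32·127/234 = 17.3675; b·c/n = 29·46/234 = 5.7009
OR_MH = (25.5802 + 46.3888 + 17.3675) / (15.4519 + 7.3292 + 5.7009) = 89.3366 / 28.4820 = 3.13660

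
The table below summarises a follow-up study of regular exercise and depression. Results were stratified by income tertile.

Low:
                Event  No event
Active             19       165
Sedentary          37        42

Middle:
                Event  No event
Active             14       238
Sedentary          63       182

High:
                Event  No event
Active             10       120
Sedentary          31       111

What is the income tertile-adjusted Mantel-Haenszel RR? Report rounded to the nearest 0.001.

0.245

RR_MH = Σ(aᵢ·n₀ᵢ/nᵢ) / Σ(cᵢ·n₁ᵢ/nᵢ), with n₁ᵢ = aᵢ+bᵢ (exposed), n₀ᵢ = cᵢ+dᵢ (unexposed), nᵢ = n₁ᵢ+n₀ᵢ.
Stratum 1 (Low): n₁ = 184, n₀ = 79, n = 263; a·n₀/n = 19·79/263 = 5.7072; c·n₁/n = 37·184/263 = 25.8859
Stratum 2 (Middle): n₁ = 252, n₀ = 245, n = 497; a·n₀/n = 14·245/497 = 6.9014; c·n₁/n = 63·252/497 = 31.9437
Stratum 3 (High): n₁ = 130, n₀ = 142, n = 272; a·n₀/n = 10·142/272 = 5.2206; c·n₁/n = 31·130/272 = 14.8162
RR_MH = (5.7072 + 6.9014 + 5.2206) / (25.8859 + 31.9437 + 14.8162) = 17.8292 / 72.6458 = 0.24543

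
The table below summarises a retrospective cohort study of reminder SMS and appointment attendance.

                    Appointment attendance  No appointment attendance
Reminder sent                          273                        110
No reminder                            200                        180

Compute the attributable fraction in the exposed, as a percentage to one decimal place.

Cells: a = 273, b = 110, c = 200, d = 180.
Risk in exposed = 273/383 = 0.71279; risk in unexposed = 200/380 = 0.52632.
RR = 0.71279/0.52632 = 1.35431
AR% = (RR − 1)/RR × 100 = (1.35431 − 1)/1.35431 × 100 = 26.1616%

26.2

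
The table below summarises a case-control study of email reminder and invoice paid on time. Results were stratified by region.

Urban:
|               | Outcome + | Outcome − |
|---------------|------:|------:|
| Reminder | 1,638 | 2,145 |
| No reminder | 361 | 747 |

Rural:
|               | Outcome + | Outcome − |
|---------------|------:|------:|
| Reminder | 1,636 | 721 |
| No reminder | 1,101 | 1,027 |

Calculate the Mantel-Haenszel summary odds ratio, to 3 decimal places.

1.863

OR_MH = Σ(aᵢdᵢ/nᵢ) / Σ(bᵢcᵢ/nᵢ), where nᵢ is the stratum total.
Stratum 1 (Urban): n = 4891; a·d/n = 1638·747/4891 = 250.1709; b·c/n = 2145·361/4891 = 158.3204
Stratum 2 (Rural): n = 4485; a·d/n = 1636·1027/4485 = 374.6203; b·c/n = 721·1101/4485 = 176.9946
OR_MH = (250.1709 + 374.6203) / (158.3204 + 176.9946) = 624.7912 / 335.3150 = 1.86330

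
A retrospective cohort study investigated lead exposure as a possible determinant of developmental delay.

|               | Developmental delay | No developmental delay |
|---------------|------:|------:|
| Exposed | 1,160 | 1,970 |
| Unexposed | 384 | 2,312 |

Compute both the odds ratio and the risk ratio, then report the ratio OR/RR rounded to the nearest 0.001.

1.363

Cells: a = 1160, b = 1970, c = 384, d = 2312.
OR = (1160·2312)/(1970·384) = 2681920/756480 = 3.54526
Risk in exposed = 1160/3130 = 0.37061; risk in unexposed = 384/2696 = 0.14243; RR = 2.60197
OR/RR = 3.54526 / 2.60197 = 1.36253
The outcome is not rare, so the OR lies further from 1 than the RR.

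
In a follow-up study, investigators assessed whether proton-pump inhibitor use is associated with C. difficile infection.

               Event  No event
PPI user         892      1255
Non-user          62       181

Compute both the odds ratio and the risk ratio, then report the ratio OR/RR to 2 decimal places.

1.27

Cells: a = 892, b = 1255, c = 62, d = 181.
OR = (892·181)/(1255·62) = 161452/77810 = 2.07495
Risk in exposed = 892/2147 = 0.41546; risk in unexposed = 62/243 = 0.25514; RR = 1.62835
OR/RR = 2.07495 / 1.62835 = 1.27427
The outcome is not rare, so the OR lies further from 1 than the RR.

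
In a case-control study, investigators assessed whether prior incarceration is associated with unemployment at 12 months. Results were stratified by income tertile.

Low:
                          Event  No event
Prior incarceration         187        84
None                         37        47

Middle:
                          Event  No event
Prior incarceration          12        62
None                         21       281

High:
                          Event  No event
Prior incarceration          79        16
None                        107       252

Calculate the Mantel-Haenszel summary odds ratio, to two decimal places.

4.85

OR_MH = Σ(aᵢdᵢ/nᵢ) / Σ(bᵢcᵢ/nᵢ), where nᵢ is the stratum total.
Stratum 1 (Low): n = 355; a·d/n = 187·47/355 = 24.7577; b·c/n = 84·37/355 = 8.7549
Stratum 2 (Middle): n = 376; a·d/n = 12·281/376 = 8.9681; b·c/n = 62·21/376 = 3.4628
Stratum 3 (High): n = 454; a·d/n = 79·252/454 = 43.8502; b·c/n = 16·107/454 = 3.7709
OR_MH = (24.7577 + 8.9681 + 43.8502) / (8.7549 + 3.4628 + 3.7709) = 77.5761 / 15.9886 = 4.85195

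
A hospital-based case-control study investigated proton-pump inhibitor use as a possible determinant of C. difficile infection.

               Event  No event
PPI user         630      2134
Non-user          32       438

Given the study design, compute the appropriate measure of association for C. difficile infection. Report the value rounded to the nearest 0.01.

4.04

Cells: a = 630, b = 2134, c = 32, d = 438.
This is a hospital-based case-control study: participants were sampled on outcome status, so risks in the source population cannot be estimated directly — relative risk is not valid here. The odds ratio is the appropriate measure.
OR = (a·d)/(b·c) = (630 × 438) / (2134 × 32) = 275940 / 68288 = 4.04083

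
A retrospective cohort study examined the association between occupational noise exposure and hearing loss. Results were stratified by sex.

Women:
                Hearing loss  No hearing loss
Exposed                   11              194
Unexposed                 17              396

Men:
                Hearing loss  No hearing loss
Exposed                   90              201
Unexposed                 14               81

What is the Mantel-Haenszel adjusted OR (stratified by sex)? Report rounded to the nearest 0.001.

OR_MH = Σ(aᵢdᵢ/nᵢ) / Σ(bᵢcᵢ/nᵢ), where nᵢ is the stratum total.
Stratum 1 (Women): n = 618; a·d/n = 11·396/618 = 7.0485; b·c/n = 194·17/618 = 5.3366
Stratum 2 (Men): n = 386; a·d/n = 90·81/386 = 18.8860; b·c/n = 201·14/386 = 7.2902
OR_MH = (7.0485 + 18.8860) / (5.3366 + 7.2902) = 25.9346 / 12.6267 = 2.05394

2.054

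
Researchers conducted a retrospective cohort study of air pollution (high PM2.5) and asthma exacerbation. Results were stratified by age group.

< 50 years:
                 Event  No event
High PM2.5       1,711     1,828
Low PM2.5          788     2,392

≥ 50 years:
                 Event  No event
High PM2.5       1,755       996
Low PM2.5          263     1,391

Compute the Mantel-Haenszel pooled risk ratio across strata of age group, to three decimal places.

2.535

RR_MH = Σ(aᵢ·n₀ᵢ/nᵢ) / Σ(cᵢ·n₁ᵢ/nᵢ), with n₁ᵢ = aᵢ+bᵢ (exposed), n₀ᵢ = cᵢ+dᵢ (unexposed), nᵢ = n₁ᵢ+n₀ᵢ.
Stratum 1 (< 50 years): n₁ = 3539, n₀ = 3180, n = 6719; a·n₀/n = 1711·3180/6719 = 809.7901; c·n₁/n = 788·3539/6719 = 415.0516
Stratum 2 (≥ 50 years): n₁ = 2751, n₀ = 1654, n = 4405; a·n₀/n = 1755·1654/4405 = 658.9716; c·n₁/n = 263·2751/4405 = 164.2481
RR_MH = (809.7901 + 658.9716) / (415.0516 + 164.2481) = 1468.7618 / 579.2998 = 2.53541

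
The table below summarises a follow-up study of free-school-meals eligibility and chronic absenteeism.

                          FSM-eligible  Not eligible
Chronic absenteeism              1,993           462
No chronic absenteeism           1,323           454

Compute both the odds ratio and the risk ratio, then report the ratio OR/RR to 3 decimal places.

1.242

Reading the table with exposure as columns: a = 1993 (FSM-eligible, case), b = 1323 (FSM-eligible, non-case), c = 462 (Not eligible, case), d = 454.
OR = (1993·454)/(1323·462) = 904822/611226 = 1.48034
Risk in exposed = 1993/3316 = 0.60103; risk in unexposed = 462/916 = 0.50437; RR = 1.19164
OR/RR = 1.48034 / 1.19164 = 1.24227
The outcome is not rare, so the OR lies further from 1 than the RR.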